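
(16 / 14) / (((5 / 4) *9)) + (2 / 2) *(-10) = -3118 / 315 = -9.90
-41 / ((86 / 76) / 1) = -36.23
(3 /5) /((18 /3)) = 1 /10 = 0.10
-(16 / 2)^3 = -512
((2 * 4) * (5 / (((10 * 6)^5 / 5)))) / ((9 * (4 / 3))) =1 / 46656000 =0.00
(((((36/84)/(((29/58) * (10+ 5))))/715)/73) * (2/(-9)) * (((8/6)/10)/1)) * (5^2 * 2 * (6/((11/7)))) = -32/5167305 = -0.00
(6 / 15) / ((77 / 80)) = 32 / 77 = 0.42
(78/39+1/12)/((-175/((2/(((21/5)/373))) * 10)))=-9325/441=-21.15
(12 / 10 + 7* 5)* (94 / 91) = 17014 / 455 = 37.39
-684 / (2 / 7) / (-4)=1197 / 2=598.50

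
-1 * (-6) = 6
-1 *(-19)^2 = -361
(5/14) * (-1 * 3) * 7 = -15/2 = -7.50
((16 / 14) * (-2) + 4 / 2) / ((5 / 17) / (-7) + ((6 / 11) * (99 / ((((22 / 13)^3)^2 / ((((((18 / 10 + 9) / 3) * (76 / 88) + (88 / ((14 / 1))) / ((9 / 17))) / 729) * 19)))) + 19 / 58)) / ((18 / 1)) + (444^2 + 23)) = -13446971128103040 / 9279170669093462078839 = -0.00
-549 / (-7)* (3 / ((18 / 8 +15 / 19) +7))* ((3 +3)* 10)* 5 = 37551600 / 5341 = 7030.82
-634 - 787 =-1421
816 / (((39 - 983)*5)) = -51 / 295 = -0.17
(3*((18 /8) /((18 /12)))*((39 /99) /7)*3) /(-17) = -117 /2618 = -0.04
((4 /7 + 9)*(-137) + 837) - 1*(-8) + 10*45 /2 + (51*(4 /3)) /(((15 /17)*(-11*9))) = -2516257 /10395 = -242.06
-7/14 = -1/2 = -0.50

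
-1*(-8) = 8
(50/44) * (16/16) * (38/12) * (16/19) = 100/33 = 3.03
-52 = -52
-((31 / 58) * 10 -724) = 20841 / 29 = 718.66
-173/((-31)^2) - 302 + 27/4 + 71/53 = -294.09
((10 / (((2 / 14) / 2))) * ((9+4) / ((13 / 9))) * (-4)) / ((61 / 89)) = -448560 / 61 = -7353.44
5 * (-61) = -305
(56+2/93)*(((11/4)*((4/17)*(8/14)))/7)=229240/77469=2.96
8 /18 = 4 /9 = 0.44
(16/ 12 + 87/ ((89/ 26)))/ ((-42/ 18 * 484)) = -3571/ 150766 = -0.02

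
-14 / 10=-7 / 5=-1.40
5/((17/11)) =55/17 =3.24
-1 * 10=-10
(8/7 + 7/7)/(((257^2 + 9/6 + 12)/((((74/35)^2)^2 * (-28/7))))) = -0.00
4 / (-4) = -1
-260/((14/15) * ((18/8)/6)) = -5200/7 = -742.86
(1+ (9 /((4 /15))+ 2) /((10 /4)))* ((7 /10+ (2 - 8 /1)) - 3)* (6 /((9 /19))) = -80427 /50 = -1608.54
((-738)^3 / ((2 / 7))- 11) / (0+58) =-1406815463 / 58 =-24255439.02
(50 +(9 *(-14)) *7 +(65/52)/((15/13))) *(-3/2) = 9971/8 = 1246.38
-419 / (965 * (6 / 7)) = -2933 / 5790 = -0.51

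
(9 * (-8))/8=-9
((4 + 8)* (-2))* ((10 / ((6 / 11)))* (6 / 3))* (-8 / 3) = 7040 / 3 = 2346.67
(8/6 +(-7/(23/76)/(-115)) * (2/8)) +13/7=180008/55545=3.24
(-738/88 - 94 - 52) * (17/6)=-115481/264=-437.43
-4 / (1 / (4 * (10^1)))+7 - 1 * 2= -155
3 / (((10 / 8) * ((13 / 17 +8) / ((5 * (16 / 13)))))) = 3264 / 1937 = 1.69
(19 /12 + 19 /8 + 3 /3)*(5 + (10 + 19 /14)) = 3893 /48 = 81.10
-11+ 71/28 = -237/28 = -8.46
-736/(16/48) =-2208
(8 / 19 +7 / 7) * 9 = 243 / 19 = 12.79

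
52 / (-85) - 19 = -1667 / 85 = -19.61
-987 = -987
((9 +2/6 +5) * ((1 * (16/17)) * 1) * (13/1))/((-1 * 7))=-8944/357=-25.05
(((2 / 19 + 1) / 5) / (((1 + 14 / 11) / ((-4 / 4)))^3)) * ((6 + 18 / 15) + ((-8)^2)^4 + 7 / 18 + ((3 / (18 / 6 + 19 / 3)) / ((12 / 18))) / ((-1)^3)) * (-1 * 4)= 2961727345621 / 2343750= 1263670.33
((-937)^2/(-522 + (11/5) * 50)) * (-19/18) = 16681411/7416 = 2249.38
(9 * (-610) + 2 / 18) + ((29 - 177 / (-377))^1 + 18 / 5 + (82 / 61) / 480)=-18070619209 / 3311568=-5456.82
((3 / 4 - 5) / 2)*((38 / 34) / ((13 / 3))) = -0.55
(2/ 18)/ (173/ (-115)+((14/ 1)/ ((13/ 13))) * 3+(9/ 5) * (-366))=-23/ 127989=-0.00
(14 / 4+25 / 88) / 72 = 37 / 704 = 0.05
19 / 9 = 2.11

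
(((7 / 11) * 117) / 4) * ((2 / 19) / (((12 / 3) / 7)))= 5733 / 1672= 3.43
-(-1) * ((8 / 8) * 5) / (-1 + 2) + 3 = 8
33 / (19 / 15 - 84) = -495 / 1241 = -0.40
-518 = -518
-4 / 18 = -2 / 9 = -0.22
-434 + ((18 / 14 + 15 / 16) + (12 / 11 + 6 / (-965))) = -512041217 / 1188880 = -430.69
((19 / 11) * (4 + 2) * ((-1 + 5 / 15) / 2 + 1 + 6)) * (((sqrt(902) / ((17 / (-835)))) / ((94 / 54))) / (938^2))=-4283550 * sqrt(902) / 1933237229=-0.07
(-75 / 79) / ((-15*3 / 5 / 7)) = 175 / 237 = 0.74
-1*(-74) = 74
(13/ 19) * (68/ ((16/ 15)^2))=49725/ 1216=40.89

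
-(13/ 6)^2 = -169/ 36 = -4.69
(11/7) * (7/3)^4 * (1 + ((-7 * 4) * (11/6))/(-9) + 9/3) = 988526/2187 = 452.00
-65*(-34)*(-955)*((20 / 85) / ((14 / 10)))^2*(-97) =4817020000 / 833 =5782737.09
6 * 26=156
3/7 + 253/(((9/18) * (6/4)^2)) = 14195/63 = 225.32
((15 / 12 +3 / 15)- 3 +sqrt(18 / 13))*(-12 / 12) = 31 / 20- 3*sqrt(26) / 13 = 0.37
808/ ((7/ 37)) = 29896/ 7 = 4270.86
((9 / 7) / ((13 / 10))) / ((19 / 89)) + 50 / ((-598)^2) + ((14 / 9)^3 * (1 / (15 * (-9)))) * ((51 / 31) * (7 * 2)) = 96510358820123 / 24183867192030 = 3.99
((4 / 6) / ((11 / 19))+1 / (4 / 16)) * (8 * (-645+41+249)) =-482800 / 33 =-14630.30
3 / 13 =0.23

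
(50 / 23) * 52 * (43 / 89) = 111800 / 2047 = 54.62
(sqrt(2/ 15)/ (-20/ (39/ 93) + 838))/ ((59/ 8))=52*sqrt(30)/ 4546245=0.00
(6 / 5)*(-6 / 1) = -36 / 5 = -7.20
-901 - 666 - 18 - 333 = -1918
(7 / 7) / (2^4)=1 / 16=0.06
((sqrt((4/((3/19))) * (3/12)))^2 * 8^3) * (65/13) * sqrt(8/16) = 11464.56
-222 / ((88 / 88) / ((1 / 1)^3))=-222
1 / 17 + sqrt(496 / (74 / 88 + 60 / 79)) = 1 / 17 + 8 * sqrt(149861657) / 5563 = 17.66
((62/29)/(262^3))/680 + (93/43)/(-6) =-2748605978907/7625164977440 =-0.36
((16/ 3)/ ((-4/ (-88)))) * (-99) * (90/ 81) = -38720/ 3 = -12906.67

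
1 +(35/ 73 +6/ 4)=435/ 146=2.98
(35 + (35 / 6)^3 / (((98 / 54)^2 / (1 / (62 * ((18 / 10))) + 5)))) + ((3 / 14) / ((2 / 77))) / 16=4685741 / 13888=337.39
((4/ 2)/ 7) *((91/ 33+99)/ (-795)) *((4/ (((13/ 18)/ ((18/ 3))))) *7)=-322368/ 37895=-8.51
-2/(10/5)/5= -0.20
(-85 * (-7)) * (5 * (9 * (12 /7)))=45900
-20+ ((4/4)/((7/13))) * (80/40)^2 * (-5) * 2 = -660/7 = -94.29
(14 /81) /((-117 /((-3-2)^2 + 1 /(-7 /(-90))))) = -530 /9477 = -0.06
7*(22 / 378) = 11 / 27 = 0.41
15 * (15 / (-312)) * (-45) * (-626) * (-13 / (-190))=-211275 / 152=-1389.97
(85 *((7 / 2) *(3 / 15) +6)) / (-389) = -1139 / 778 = -1.46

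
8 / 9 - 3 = -19 / 9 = -2.11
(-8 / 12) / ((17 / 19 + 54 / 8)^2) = -11552 / 1012683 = -0.01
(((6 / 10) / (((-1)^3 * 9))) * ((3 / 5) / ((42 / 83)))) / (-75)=0.00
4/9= 0.44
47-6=41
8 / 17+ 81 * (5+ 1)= 486.47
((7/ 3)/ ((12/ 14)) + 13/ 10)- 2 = 91/ 45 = 2.02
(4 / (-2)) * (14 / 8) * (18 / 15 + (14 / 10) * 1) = -91 / 10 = -9.10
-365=-365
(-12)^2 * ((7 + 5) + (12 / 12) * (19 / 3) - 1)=2496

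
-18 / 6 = -3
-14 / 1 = -14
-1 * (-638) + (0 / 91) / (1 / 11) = 638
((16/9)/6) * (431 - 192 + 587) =6608/27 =244.74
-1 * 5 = -5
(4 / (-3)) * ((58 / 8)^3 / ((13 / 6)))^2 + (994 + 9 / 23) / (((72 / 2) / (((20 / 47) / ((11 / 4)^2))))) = -41244.52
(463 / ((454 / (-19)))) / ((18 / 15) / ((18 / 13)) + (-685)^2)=-131955 / 3195428152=-0.00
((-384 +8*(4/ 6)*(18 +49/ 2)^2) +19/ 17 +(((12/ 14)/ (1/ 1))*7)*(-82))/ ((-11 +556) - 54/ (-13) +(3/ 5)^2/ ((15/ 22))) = 725856625/ 45554883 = 15.93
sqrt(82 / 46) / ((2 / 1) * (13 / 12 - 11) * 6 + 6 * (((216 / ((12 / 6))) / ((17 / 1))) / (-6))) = -17 * sqrt(943) / 49013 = -0.01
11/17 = 0.65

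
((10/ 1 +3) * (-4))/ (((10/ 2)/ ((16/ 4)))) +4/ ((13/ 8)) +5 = -2219/ 65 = -34.14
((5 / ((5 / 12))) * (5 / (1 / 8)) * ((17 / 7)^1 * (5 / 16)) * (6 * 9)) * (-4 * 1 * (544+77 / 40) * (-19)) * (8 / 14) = 22852857240 / 49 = 466384841.63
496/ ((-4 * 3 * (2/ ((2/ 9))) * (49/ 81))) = -372/ 49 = -7.59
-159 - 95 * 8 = -919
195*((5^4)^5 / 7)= 18596649169921875 / 7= 2656664167131696.43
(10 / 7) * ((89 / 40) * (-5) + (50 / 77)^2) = -2538405 / 166012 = -15.29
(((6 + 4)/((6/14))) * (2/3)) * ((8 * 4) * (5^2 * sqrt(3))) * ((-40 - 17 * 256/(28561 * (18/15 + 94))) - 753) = -845559632000 * sqrt(3)/85683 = -17092681.67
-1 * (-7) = 7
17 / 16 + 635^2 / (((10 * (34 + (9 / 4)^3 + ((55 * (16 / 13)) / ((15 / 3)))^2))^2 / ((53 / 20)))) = 620012765094357 / 489420166502480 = 1.27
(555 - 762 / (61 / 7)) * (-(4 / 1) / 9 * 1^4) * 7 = -1454.62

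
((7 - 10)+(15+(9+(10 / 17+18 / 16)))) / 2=11.36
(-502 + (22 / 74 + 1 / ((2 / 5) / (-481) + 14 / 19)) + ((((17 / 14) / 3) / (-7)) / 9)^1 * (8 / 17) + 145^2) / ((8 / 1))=33790147301641 / 13170560256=2565.58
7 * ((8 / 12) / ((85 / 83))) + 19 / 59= 4.88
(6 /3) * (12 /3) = 8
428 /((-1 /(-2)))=856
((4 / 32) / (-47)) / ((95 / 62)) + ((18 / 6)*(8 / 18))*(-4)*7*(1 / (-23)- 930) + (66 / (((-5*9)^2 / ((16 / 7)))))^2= 63685854351302899 / 1834184047500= 34721.63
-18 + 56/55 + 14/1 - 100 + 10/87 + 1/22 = -984001/9570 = -102.82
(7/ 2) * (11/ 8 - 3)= -5.69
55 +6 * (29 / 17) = 1109 / 17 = 65.24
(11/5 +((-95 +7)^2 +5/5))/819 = 4304/455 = 9.46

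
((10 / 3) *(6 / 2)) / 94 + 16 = 757 / 47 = 16.11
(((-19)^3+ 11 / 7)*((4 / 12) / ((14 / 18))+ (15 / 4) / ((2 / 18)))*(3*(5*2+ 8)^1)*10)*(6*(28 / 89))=-148838841360 / 623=-238906647.45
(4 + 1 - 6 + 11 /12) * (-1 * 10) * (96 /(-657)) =-80 /657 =-0.12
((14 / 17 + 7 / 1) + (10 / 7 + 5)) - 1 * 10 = 506 / 119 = 4.25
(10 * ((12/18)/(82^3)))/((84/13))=65/34736184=0.00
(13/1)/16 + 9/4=49/16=3.06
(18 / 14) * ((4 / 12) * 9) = 27 / 7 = 3.86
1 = 1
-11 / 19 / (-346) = 0.00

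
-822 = -822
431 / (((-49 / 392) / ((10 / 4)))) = -8620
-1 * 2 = -2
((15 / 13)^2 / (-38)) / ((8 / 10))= -0.04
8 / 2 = 4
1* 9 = 9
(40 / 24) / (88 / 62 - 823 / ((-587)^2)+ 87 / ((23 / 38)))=1228388485 / 106984846689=0.01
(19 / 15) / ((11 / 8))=152 / 165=0.92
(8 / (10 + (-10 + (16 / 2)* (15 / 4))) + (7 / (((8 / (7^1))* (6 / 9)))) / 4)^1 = 2461 / 960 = 2.56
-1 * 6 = -6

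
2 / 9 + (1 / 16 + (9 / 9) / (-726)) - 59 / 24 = -2.17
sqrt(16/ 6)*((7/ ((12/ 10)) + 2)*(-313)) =-14711*sqrt(6)/ 9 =-4003.83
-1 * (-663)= 663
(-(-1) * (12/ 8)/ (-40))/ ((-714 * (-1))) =-1/ 19040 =-0.00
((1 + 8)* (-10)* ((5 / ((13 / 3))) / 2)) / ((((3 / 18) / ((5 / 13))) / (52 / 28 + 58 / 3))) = -3003750 / 1183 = -2539.10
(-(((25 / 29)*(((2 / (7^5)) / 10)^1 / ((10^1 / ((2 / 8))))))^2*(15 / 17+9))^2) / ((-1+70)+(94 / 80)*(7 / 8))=-45 / 7458938583628989691654556969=-0.00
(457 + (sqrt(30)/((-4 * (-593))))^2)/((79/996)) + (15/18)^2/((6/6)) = 5762882604613/1000089756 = 5762.37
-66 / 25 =-2.64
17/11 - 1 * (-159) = 1766/11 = 160.55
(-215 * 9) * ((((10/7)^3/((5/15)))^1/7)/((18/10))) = -3225000/2401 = -1343.19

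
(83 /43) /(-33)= -83 /1419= -0.06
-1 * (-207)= 207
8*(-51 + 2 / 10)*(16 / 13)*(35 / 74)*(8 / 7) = -130048 / 481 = -270.37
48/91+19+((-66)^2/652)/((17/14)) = 6311453/252161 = 25.03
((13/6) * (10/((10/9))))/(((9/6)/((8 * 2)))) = 208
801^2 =641601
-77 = -77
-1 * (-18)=18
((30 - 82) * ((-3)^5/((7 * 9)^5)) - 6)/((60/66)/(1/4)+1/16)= -4312801504/2658749751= -1.62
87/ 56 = 1.55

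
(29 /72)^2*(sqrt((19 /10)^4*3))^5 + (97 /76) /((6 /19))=97 /24 + 5156226722810641*sqrt(3) /5760000000000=1554.54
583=583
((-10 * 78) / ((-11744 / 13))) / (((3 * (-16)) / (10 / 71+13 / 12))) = -881335 / 40023552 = -0.02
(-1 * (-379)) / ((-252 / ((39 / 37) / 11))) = -4927 / 34188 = -0.14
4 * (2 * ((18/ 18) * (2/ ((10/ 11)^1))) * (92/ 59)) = 8096/ 295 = 27.44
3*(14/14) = 3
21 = 21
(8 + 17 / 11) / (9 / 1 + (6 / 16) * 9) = 280 / 363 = 0.77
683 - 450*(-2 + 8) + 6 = -2011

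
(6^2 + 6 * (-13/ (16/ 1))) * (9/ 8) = 2241/ 64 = 35.02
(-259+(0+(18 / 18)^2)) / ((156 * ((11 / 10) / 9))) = -13.53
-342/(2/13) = -2223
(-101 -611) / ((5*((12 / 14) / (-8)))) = 1329.07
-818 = -818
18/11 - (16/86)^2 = 32578/20339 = 1.60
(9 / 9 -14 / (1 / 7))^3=-912673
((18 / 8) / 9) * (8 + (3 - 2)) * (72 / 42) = 3.86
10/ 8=5/ 4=1.25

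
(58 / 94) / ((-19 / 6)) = -174 / 893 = -0.19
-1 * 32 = -32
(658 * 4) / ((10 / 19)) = 25004 / 5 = 5000.80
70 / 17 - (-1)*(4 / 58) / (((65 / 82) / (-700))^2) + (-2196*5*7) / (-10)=5121591132 / 83317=61471.14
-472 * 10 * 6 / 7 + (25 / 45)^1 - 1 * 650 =-295795 / 63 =-4695.16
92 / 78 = 46 / 39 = 1.18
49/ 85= 0.58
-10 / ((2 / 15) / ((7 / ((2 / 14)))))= -3675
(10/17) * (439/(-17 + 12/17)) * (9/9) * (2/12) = -2195/831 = -2.64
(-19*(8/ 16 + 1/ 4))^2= 3249/ 16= 203.06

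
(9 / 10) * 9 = 81 / 10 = 8.10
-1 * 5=-5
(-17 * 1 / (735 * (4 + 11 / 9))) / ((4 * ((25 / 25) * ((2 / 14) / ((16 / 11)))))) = -204 / 18095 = -0.01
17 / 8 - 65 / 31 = 7 / 248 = 0.03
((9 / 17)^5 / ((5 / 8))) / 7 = 472392 / 49694995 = 0.01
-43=-43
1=1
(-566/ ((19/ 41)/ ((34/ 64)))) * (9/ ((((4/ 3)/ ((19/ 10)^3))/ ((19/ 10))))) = -36529504443/ 640000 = -57077.35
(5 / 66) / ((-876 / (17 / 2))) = -85 / 115632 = -0.00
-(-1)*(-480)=-480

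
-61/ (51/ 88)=-5368/ 51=-105.25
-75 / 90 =-5 / 6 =-0.83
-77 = -77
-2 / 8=-1 / 4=-0.25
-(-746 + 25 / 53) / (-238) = -39513 / 12614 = -3.13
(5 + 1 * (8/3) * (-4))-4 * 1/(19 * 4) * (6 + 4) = -353/57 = -6.19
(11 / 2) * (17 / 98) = 187 / 196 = 0.95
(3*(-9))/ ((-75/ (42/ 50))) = 189/ 625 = 0.30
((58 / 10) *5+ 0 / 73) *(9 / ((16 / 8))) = 261 / 2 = 130.50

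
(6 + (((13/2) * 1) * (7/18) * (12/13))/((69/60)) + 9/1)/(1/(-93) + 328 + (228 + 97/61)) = 2221925/72752404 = 0.03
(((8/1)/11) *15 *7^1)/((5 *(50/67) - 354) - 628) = -2345/30041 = -0.08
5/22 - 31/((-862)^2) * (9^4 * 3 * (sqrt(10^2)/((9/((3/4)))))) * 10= -54074915/8173484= -6.62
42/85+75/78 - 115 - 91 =-452043/2210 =-204.54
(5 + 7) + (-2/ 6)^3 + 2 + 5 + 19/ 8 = 4609/ 216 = 21.34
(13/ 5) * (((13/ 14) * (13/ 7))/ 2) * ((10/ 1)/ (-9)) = -2197/ 882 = -2.49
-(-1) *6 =6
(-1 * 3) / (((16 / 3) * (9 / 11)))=-11 / 16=-0.69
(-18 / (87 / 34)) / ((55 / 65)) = -2652 / 319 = -8.31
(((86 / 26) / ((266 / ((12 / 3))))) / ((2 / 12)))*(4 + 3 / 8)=645 / 494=1.31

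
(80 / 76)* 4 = 4.21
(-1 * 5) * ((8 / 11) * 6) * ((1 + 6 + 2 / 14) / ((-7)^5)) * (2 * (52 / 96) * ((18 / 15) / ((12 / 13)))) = 16900 / 1294139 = 0.01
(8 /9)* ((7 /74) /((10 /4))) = 56 /1665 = 0.03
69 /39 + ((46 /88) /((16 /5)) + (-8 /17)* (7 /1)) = -211833 /155584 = -1.36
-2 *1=-2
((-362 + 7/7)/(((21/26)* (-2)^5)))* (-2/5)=-4693/840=-5.59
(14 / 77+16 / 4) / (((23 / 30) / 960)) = 57600 / 11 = 5236.36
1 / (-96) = -0.01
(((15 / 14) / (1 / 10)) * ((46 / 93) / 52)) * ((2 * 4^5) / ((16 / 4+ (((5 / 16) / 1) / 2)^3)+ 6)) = 3858759680 / 184947581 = 20.86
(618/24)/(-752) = -0.03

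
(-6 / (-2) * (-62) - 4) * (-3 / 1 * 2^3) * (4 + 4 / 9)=60800 / 3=20266.67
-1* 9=-9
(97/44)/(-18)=-97/792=-0.12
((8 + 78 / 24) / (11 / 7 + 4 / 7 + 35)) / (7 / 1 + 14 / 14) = 63 / 1664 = 0.04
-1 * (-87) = 87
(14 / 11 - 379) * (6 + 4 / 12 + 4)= -42935 / 11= -3903.18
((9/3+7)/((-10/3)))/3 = -1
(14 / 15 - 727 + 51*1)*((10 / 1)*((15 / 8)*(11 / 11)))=-25315 / 2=-12657.50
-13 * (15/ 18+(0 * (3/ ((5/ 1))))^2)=-65/ 6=-10.83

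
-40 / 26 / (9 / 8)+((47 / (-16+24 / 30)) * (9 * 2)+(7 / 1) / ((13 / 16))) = -215231 / 4446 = -48.41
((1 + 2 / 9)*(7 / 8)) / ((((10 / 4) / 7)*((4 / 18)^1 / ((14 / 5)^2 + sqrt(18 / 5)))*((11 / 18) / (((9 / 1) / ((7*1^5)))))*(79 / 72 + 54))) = 30618*sqrt(10) / 99175 + 2000376 / 495875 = 5.01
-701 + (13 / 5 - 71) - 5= -3872 / 5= -774.40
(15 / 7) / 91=15 / 637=0.02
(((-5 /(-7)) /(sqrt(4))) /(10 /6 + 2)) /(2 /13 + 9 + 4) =65 /8778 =0.01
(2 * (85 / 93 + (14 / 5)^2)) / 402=0.04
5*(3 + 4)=35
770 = 770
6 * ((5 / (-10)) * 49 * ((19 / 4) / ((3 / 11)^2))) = -112651 / 12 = -9387.58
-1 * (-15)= 15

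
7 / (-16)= -7 / 16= -0.44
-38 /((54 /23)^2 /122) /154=-613111 /112266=-5.46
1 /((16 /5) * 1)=5 /16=0.31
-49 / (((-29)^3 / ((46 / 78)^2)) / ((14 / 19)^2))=5080516 / 13391536509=0.00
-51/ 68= -3/ 4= -0.75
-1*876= -876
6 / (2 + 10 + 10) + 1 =14 / 11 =1.27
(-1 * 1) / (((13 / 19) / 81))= -1539 / 13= -118.38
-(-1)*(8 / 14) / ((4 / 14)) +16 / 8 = 4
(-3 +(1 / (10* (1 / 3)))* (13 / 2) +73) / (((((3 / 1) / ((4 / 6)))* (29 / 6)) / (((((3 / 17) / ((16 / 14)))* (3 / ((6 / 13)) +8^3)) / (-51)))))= -614453 / 118320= -5.19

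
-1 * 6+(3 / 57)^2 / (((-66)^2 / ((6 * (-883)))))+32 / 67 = -97030981 / 17559762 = -5.53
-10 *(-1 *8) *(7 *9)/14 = 360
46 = 46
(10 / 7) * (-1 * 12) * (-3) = 360 / 7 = 51.43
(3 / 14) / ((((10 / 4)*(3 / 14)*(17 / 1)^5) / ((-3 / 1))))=-6 / 7099285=-0.00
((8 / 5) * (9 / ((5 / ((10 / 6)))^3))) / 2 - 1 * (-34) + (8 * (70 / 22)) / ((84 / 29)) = 2368 / 55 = 43.05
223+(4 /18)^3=162575 /729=223.01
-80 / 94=-40 / 47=-0.85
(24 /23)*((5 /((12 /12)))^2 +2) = 648 /23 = 28.17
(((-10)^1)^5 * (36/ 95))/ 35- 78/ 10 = -725187/ 665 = -1090.51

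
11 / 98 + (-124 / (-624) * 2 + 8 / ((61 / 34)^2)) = 21297182 / 7110831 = 3.00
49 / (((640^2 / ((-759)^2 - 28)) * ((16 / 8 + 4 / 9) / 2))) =254039373 / 4505600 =56.38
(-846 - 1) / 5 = -847 / 5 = -169.40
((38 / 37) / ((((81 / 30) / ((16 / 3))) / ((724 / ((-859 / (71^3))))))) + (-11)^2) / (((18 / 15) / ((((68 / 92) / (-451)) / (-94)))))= -8.89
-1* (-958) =958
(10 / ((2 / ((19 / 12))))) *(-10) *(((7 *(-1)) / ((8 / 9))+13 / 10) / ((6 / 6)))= 24985 / 48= 520.52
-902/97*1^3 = -902/97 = -9.30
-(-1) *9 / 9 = 1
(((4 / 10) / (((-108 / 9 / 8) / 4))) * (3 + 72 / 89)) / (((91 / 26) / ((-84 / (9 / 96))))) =462848 / 445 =1040.11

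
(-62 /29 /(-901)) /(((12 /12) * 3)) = 62 /78387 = 0.00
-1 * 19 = -19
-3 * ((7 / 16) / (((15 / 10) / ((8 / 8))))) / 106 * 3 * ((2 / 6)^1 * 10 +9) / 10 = -259 / 8480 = -0.03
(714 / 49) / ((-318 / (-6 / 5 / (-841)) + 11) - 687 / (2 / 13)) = -0.00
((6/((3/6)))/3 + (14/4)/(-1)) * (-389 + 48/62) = -12035/62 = -194.11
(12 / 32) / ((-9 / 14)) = -7 / 12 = -0.58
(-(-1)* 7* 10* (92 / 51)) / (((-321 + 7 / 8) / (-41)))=2112320 / 130611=16.17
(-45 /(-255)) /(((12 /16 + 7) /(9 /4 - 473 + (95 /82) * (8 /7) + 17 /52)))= -21002502 /1966237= -10.68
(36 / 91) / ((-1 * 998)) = -18 / 45409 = -0.00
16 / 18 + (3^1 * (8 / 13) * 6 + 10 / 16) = 11785 / 936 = 12.59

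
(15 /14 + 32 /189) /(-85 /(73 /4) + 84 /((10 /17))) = 24455 /2722788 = 0.01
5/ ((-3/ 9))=-15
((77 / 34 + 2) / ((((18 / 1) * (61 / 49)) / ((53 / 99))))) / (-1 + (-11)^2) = 75313 / 88700832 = 0.00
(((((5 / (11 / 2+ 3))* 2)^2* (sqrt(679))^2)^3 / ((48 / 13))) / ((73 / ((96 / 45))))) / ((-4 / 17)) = -26045497004800000 / 932846049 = -27920466.65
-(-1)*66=66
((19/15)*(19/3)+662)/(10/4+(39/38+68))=572869/61155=9.37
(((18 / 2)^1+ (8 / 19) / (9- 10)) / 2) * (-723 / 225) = -39283 / 2850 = -13.78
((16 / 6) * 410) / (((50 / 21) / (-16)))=-36736 / 5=-7347.20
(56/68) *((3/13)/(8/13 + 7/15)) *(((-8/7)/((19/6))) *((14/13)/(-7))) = 8640/885989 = 0.01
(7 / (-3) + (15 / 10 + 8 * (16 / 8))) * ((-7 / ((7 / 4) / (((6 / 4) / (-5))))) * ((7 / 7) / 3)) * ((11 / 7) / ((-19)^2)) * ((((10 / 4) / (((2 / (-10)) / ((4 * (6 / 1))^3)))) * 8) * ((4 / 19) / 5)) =-10543104 / 6859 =-1537.12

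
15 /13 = 1.15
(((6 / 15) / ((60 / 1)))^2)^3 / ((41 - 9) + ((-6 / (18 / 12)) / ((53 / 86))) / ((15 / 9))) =53 / 16967475000000000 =0.00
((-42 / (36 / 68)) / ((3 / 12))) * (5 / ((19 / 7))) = -33320 / 57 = -584.56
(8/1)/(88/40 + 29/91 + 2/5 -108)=-910/11953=-0.08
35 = 35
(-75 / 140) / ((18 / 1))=-5 / 168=-0.03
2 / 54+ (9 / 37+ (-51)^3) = -132518069 / 999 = -132650.72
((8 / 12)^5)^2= 1024 / 59049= 0.02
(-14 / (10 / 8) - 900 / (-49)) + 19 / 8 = 18703 / 1960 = 9.54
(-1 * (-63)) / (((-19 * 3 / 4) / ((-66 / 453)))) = 1848 / 2869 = 0.64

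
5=5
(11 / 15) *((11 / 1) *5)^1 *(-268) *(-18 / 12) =16214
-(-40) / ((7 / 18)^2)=12960 / 49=264.49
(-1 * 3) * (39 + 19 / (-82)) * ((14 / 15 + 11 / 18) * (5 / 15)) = -59.88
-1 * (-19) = 19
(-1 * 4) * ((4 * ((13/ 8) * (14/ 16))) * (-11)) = 1001/ 4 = 250.25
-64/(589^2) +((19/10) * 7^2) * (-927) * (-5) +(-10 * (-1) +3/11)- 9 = 3293471962227/7632262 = 431519.77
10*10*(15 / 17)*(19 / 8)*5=35625 / 34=1047.79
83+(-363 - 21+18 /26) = -3904 /13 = -300.31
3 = 3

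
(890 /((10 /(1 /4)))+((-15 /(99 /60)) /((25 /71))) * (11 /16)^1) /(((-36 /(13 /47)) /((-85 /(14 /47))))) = 1105 /112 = 9.87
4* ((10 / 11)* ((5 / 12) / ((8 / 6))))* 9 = 225 / 22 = 10.23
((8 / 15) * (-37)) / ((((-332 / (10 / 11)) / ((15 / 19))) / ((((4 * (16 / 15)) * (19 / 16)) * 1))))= 592 / 2739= 0.22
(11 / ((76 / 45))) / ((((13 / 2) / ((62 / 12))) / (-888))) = -1135530 / 247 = -4597.29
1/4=0.25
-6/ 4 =-3/ 2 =-1.50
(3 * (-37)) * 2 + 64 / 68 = -3758 / 17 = -221.06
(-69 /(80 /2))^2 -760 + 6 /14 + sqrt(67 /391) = -8473873 /11200 + sqrt(26197) /391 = -756.18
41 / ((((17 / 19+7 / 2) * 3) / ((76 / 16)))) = 14801 / 1002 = 14.77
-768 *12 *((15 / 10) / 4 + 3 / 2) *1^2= -17280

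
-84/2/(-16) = 21/8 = 2.62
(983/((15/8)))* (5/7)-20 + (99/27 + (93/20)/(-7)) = 50047/140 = 357.48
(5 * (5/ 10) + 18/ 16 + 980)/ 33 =2623/ 88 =29.81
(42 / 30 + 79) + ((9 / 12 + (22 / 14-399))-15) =-46379 / 140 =-331.28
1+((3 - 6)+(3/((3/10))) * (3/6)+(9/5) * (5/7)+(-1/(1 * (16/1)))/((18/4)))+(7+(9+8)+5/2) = 15509/504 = 30.77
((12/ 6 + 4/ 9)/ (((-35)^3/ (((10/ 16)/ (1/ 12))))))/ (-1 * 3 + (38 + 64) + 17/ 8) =-88/ 20811525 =-0.00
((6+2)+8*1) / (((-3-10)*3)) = -16 / 39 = -0.41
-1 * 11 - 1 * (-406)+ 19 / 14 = 5549 / 14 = 396.36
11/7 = 1.57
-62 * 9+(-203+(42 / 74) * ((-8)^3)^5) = -738871813893629 / 37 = -19969508483611.59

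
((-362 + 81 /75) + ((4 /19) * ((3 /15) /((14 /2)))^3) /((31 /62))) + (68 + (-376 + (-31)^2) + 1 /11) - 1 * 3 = 2591224458 /8960875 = 289.17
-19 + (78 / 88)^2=-35263 / 1936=-18.21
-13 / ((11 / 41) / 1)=-48.45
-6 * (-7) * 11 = 462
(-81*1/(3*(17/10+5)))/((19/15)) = -4050/1273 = -3.18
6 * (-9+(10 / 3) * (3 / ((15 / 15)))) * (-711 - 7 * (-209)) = 4512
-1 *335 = -335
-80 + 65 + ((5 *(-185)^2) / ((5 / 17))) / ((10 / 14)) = 814540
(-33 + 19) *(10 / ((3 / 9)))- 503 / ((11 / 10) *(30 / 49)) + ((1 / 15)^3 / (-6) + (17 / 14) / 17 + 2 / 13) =-11824179688 / 10135125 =-1166.65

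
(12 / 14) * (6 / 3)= 12 / 7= 1.71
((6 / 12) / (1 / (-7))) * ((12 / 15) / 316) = -7 / 790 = -0.01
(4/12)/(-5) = -1/15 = -0.07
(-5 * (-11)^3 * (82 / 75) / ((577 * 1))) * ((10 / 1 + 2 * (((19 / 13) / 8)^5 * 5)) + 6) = 1770730952980759 / 8775109058560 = 201.79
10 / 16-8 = -59 / 8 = -7.38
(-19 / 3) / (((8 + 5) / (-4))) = 76 / 39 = 1.95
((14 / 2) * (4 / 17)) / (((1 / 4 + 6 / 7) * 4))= 196 / 527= 0.37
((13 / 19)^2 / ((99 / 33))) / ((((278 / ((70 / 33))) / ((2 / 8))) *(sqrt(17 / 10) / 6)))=5915 *sqrt(170) / 56300838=0.00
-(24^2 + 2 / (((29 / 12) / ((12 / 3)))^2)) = -489024 / 841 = -581.48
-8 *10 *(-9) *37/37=720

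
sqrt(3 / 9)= sqrt(3) / 3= 0.58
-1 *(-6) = 6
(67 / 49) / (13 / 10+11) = 670 / 6027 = 0.11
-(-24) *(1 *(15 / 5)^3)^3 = 472392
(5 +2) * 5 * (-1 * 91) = -3185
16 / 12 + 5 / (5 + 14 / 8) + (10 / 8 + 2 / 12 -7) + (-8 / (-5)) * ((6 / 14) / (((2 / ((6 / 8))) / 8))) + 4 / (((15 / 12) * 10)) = -21397 / 18900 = -1.13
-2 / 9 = -0.22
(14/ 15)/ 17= 14/ 255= 0.05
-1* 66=-66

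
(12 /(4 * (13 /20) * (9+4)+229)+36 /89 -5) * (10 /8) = -443405 /77964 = -5.69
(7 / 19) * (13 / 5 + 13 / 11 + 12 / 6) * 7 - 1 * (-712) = 759622 / 1045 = 726.91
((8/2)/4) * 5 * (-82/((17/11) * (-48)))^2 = 1017005/166464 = 6.11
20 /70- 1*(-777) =5441 /7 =777.29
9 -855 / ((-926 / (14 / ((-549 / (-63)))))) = 296082 / 28243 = 10.48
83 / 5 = 16.60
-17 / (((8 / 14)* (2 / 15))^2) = -187425 / 64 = -2928.52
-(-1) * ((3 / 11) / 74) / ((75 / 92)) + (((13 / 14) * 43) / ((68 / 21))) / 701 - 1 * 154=-149365296269 / 970043800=-153.98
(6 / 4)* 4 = 6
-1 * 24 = -24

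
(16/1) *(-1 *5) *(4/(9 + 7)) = -20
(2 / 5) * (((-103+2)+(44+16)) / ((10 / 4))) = -164 / 25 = -6.56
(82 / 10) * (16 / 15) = 656 / 75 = 8.75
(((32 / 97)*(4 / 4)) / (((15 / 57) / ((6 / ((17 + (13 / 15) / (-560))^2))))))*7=360364032000 / 1977648354793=0.18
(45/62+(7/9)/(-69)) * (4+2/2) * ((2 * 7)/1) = 962885/19251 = 50.02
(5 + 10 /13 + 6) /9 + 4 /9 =205 /117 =1.75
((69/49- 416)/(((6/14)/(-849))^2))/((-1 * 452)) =1627008035/452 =3599575.30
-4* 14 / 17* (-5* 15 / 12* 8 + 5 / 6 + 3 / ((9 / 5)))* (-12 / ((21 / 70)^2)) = -1064000 / 51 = -20862.75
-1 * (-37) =37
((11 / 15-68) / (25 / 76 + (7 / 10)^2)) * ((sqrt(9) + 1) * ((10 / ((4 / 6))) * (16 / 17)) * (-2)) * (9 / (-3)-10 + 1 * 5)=-74214.06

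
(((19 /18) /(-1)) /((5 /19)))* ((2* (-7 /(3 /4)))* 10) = 20216 /27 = 748.74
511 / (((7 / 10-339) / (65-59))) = -30660 / 3383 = -9.06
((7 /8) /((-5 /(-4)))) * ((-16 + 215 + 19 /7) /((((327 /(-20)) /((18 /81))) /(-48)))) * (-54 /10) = -271104 /545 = -497.44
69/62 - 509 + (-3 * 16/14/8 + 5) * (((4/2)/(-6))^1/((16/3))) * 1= -220547/434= -508.17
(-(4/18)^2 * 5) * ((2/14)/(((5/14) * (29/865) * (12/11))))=-19030/7047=-2.70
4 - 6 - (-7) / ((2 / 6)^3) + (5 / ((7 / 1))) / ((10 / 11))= 2629 / 14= 187.79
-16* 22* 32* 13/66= -6656/3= -2218.67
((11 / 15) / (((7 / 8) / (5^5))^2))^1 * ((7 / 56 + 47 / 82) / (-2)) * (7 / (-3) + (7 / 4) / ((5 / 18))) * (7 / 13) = -33455468750 / 4797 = -6974248.23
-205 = -205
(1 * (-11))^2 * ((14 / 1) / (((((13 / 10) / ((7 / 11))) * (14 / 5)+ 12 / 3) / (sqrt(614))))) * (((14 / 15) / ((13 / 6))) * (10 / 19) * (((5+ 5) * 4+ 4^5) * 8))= 1062476800 * sqrt(614) / 3159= 8334009.96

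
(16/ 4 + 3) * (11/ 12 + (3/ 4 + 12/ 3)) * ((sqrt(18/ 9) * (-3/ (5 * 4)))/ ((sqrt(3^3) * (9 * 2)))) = -0.09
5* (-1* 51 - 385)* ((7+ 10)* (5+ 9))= -518840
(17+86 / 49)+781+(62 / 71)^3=14037494340 / 17537639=800.42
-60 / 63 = -20 / 21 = -0.95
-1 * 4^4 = -256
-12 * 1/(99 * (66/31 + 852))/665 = -62/290529855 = -0.00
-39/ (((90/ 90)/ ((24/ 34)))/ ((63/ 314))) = -14742/ 2669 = -5.52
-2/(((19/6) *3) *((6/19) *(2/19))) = -19/3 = -6.33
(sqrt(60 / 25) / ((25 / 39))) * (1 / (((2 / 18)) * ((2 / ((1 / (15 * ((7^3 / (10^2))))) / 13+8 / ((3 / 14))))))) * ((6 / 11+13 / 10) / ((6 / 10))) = 21725118 * sqrt(15) / 67375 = 1248.85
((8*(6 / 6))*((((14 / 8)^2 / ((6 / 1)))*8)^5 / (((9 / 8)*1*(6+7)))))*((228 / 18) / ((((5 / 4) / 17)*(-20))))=-91239505427 / 17058600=-5348.59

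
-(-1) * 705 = 705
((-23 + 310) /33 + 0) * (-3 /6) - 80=-5567 /66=-84.35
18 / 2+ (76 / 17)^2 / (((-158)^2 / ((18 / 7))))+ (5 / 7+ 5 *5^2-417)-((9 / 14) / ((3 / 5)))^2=-100197385121 / 353515204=-283.43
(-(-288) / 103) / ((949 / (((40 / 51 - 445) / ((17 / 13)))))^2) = 16423968800 / 45843591127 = 0.36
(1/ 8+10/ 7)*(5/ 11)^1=435/ 616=0.71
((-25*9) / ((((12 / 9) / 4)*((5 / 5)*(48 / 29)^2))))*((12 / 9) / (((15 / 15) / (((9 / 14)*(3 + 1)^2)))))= -189225 / 56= -3379.02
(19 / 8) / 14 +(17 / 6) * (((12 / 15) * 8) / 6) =16087 / 5040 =3.19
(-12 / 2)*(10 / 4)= -15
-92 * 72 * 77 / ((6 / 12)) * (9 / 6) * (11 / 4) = -4207896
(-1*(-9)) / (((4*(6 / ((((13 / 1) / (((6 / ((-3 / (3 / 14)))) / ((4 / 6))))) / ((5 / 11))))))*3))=-5.56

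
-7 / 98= -1 / 14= -0.07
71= 71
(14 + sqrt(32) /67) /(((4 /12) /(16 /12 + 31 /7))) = 484 * sqrt(2) /469 + 242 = 243.46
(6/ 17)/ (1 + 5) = 1/ 17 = 0.06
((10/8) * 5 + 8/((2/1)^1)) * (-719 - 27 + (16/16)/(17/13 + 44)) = -18014621/2356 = -7646.27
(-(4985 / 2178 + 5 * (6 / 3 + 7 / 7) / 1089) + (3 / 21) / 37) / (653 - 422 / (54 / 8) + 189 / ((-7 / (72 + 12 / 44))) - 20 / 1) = 3890121 / 2336875156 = 0.00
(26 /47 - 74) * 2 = -6904 /47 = -146.89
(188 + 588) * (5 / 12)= 970 / 3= 323.33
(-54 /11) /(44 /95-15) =5130 /15191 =0.34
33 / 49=0.67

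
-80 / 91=-0.88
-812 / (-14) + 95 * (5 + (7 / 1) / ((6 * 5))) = 3331 / 6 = 555.17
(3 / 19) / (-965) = -3 / 18335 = -0.00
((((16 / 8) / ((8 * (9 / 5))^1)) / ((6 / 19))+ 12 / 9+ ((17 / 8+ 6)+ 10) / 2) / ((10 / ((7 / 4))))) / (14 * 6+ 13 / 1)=32767 / 1676160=0.02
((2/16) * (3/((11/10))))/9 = 5/132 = 0.04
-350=-350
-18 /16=-9 /8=-1.12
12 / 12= 1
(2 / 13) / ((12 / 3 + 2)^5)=1 / 50544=0.00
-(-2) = 2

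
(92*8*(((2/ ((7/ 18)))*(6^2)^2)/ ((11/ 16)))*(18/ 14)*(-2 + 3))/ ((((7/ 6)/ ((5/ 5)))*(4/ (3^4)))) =600791924736/ 3773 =159234541.41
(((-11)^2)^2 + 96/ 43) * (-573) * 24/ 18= -481059476/ 43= -11187429.67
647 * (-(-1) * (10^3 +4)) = 649588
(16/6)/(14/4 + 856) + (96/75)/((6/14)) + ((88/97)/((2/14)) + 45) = 679564657/12505725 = 54.34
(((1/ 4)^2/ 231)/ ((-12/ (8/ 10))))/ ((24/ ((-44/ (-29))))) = -1/ 876960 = -0.00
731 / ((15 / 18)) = 877.20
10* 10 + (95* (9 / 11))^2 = 743125 / 121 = 6141.53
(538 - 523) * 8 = 120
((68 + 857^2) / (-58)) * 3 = -2203551 / 58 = -37992.26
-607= -607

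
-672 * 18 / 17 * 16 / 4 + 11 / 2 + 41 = -95187 / 34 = -2799.62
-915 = -915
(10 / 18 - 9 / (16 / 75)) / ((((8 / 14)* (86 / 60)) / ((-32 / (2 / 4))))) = 419650 / 129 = 3253.10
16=16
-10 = -10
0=0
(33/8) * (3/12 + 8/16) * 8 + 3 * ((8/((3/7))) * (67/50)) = 9979/100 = 99.79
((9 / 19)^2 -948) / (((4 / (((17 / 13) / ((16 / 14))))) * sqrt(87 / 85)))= -1043987 * sqrt(7395) / 335008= -267.98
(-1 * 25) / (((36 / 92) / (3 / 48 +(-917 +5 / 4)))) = 8424325 / 144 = 58502.26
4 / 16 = 0.25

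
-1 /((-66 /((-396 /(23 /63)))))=-378 /23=-16.43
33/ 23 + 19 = 470/ 23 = 20.43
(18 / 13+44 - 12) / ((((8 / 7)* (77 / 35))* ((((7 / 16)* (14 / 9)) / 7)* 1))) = 19530 / 143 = 136.57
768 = 768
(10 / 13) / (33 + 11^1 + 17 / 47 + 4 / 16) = 0.02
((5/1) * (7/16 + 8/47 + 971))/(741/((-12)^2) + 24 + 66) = 10959735/214649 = 51.06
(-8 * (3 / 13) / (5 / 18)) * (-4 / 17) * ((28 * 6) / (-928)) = -9072 / 32045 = -0.28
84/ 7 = 12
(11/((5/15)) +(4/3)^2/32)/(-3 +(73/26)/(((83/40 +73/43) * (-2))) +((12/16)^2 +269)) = 8923096/71856073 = 0.12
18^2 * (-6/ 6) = -324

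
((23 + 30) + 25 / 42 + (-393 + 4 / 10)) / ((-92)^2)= -71191 / 1777440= -0.04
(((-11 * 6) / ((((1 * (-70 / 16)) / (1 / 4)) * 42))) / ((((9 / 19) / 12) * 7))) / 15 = 1672 / 77175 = 0.02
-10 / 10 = -1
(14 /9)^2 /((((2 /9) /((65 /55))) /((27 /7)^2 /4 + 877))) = 2244073 /198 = 11333.70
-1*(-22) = 22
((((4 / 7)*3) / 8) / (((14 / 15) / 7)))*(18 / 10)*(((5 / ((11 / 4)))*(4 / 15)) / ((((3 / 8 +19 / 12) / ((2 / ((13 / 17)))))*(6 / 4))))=58752 / 47047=1.25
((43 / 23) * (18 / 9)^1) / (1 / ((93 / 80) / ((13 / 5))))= 3999 / 2392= 1.67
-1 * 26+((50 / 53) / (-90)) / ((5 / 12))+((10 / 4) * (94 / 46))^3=1660705757 / 15476424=107.31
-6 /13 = -0.46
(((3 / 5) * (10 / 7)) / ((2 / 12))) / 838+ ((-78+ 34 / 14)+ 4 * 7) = -139509 / 2933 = -47.57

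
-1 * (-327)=327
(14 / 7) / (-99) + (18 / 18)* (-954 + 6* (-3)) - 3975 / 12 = -516095 / 396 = -1303.27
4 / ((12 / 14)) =14 / 3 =4.67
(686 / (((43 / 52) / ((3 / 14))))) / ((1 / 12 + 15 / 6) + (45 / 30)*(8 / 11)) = 1009008 / 20855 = 48.38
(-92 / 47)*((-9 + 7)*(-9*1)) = -1656 / 47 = -35.23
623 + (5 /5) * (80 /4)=643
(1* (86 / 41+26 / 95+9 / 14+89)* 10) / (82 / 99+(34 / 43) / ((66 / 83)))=21359620953 / 42309827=504.84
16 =16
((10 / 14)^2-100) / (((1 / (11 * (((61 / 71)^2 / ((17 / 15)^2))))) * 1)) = -44896190625 / 71385601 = -628.93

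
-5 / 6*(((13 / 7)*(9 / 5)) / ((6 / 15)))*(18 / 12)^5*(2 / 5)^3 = -9477 / 2800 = -3.38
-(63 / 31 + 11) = -404 / 31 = -13.03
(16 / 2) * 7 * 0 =0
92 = 92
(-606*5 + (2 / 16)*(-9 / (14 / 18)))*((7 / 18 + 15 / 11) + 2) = -42044141 / 3696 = -11375.58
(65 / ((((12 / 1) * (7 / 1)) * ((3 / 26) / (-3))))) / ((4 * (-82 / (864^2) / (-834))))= -10959960960 / 287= -38188017.28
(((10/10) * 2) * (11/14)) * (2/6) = 11/21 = 0.52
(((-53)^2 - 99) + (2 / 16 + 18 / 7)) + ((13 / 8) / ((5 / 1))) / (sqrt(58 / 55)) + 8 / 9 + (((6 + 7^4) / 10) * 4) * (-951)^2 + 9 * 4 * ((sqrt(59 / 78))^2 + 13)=13 * sqrt(3190) / 2320 + 28526113705343 / 32760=870760491.93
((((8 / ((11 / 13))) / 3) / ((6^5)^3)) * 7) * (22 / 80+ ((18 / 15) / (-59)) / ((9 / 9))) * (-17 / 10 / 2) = -929747 / 91545016496947200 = -0.00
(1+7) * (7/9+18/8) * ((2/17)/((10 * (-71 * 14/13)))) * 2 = -2834/380205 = -0.01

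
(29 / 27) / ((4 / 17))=4.56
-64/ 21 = -3.05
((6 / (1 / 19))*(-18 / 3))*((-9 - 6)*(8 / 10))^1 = 8208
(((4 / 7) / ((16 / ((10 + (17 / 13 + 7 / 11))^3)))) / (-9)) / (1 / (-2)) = 13.52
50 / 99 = 0.51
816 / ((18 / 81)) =3672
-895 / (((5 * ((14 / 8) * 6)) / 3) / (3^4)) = -28998 / 7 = -4142.57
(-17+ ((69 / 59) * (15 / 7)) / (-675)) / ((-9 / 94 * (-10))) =-4950886 / 278775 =-17.76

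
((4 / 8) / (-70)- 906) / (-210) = 126841 / 29400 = 4.31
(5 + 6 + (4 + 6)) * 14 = 294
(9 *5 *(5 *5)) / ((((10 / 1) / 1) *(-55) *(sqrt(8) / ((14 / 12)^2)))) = -245 *sqrt(2) / 352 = -0.98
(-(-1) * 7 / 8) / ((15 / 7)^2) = 343 / 1800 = 0.19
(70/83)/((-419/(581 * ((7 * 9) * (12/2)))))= -442.05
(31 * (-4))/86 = -1.44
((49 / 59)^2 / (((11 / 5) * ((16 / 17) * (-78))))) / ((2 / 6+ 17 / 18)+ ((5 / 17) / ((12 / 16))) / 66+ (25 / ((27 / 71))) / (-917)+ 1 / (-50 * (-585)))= -3579166198125 / 1015797491909152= -0.00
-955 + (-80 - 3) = -1038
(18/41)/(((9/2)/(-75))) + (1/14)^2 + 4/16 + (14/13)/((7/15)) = -4.75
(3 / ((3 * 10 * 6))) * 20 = 1 / 3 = 0.33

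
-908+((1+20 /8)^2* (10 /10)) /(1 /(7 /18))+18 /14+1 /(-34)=-7728163 /8568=-901.98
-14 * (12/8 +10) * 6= -966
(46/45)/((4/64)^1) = 736/45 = 16.36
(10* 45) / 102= 75 / 17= 4.41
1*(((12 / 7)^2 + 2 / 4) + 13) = 1611 / 98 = 16.44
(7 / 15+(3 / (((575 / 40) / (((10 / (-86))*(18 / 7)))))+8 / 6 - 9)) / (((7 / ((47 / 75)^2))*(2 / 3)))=-92552682 / 151440625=-0.61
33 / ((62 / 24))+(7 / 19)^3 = 2726797 / 212629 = 12.82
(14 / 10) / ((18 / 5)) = 7 / 18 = 0.39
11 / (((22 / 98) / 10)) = 490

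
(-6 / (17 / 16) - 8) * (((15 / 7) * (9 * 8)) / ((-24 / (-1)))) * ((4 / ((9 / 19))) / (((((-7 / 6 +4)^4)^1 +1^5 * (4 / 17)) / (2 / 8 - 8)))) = 885479040 / 9975287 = 88.77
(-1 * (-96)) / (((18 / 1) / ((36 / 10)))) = 96 / 5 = 19.20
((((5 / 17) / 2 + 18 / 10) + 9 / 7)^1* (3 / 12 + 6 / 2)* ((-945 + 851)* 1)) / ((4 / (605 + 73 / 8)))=-679299413 / 4480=-151629.33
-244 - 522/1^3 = -766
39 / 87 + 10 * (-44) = -12747 / 29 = -439.55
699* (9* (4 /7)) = 25164 /7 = 3594.86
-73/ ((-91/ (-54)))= -3942/ 91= -43.32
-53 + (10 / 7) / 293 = -108693 / 2051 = -53.00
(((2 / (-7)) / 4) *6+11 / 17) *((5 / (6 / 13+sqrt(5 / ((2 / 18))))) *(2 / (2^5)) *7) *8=-1690 / 42891+10985 *sqrt(5) / 42891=0.53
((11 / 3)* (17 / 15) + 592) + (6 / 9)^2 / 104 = 697507 / 1170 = 596.16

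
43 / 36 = 1.19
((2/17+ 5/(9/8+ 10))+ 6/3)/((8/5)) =1.60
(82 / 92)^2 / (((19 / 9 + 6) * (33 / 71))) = 358053 / 1699148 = 0.21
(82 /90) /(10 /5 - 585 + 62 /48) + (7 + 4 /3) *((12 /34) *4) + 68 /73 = 3299135692 /259884015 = 12.69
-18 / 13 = -1.38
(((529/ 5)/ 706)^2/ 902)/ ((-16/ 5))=-279841/ 35967141760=-0.00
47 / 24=1.96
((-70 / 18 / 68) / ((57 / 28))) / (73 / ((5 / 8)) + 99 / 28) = -34300 / 146922687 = -0.00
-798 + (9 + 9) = -780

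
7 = 7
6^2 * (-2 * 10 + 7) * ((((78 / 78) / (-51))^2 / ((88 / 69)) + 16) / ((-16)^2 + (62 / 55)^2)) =-13092640275 / 449825032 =-29.11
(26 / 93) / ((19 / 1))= 26 / 1767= 0.01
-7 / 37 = -0.19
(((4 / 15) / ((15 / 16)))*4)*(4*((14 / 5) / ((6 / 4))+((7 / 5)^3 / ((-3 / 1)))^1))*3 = 121856 / 9375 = 13.00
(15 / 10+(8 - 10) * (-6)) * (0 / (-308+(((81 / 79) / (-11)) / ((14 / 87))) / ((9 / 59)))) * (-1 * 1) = 0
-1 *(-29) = 29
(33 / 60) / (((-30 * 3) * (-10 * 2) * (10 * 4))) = 11 / 1440000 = 0.00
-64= -64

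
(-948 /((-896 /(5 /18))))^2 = 156025 /1806336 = 0.09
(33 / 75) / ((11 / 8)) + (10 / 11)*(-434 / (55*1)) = -6.85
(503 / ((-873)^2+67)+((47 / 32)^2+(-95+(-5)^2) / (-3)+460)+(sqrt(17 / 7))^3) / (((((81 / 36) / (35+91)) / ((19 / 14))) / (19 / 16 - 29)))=-26998079424065 / 26308608 - 143735* sqrt(119) / 196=-1034206.88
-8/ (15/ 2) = -16/ 15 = -1.07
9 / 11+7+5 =12.82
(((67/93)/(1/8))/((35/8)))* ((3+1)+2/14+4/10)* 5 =29.92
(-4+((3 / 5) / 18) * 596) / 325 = 238 / 4875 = 0.05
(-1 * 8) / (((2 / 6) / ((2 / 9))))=-16 / 3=-5.33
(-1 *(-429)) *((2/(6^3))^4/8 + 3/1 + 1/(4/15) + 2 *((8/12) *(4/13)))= 3071.75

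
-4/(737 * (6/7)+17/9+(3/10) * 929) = -2520/574751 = -0.00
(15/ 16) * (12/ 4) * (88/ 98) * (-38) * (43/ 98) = -404415/ 9604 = -42.11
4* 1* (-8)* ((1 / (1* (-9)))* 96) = 1024 / 3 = 341.33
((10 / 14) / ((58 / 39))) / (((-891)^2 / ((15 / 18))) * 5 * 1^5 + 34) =39 / 386781584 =0.00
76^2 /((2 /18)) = 51984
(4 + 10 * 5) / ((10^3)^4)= 27 / 500000000000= 0.00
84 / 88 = 21 / 22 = 0.95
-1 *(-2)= 2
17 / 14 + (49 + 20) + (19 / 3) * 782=210961 / 42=5022.88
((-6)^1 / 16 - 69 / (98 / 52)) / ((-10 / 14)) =14499 / 280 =51.78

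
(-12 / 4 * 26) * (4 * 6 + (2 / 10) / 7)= -65598 / 35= -1874.23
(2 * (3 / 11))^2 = 36 / 121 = 0.30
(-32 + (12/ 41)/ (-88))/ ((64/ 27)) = -779409/ 57728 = -13.50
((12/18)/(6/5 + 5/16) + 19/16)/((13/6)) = 9457/12584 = 0.75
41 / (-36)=-41 / 36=-1.14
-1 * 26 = -26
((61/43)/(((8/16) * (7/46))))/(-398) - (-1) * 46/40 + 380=456553957/1197980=381.10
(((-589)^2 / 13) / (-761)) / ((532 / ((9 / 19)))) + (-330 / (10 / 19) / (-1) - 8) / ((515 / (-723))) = -869.04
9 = 9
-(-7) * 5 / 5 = 7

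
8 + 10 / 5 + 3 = 13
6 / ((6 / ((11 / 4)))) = 11 / 4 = 2.75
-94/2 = -47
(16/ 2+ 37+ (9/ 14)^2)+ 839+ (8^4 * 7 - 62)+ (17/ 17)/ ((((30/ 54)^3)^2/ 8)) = 91159940113/ 3062500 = 29766.51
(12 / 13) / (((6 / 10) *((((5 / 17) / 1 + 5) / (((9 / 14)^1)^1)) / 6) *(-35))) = -102 / 3185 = -0.03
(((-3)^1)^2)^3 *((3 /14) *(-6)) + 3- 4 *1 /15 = -98128 /105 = -934.55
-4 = -4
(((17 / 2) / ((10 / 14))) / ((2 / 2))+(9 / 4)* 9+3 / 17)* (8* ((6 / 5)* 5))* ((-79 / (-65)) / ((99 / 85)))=3473156 / 2145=1619.19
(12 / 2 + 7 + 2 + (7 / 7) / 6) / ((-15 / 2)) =-91 / 45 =-2.02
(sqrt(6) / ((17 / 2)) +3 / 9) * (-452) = -452 / 3-904 * sqrt(6) / 17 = -280.92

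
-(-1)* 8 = 8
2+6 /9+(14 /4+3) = 55 /6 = 9.17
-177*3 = -531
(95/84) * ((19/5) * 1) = 361/84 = 4.30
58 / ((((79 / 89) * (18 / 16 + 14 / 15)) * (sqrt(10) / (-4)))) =-247776 * sqrt(10) / 19513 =-40.15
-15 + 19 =4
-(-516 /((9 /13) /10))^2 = -55552177.78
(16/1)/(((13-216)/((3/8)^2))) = -9/812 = -0.01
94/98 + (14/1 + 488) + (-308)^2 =4672981/49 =95366.96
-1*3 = -3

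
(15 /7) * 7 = 15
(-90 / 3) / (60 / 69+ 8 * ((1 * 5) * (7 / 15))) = -1035 / 674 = -1.54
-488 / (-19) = 488 / 19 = 25.68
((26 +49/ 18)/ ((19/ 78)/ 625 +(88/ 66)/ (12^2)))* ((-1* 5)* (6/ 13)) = -58162500/ 8467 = -6869.32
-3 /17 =-0.18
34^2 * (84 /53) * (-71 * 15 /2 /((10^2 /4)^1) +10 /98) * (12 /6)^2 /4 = -72044232 /1855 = -38837.86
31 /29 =1.07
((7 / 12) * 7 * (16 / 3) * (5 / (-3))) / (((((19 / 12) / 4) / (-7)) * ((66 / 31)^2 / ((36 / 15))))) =21095872 / 62073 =339.86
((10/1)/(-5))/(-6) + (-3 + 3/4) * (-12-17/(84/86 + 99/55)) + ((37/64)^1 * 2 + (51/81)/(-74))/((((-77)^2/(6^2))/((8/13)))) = 279986666819/6810215412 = 41.11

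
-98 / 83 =-1.18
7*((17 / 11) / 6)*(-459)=-18207 / 22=-827.59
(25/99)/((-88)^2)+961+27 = 757456153/766656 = 988.00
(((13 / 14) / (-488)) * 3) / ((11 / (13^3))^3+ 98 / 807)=-333755408766429 / 7100101430568272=-0.05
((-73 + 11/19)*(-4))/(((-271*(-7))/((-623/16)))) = -30616/5149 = -5.95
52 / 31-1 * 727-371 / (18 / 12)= -90457 / 93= -972.66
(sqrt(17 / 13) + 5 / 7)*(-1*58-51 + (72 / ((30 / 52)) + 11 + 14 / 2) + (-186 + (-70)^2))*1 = 23739 / 7 + 23739*sqrt(221) / 65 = 8820.60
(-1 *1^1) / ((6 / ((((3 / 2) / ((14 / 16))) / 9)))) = -2 / 63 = -0.03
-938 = -938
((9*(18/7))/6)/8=27/56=0.48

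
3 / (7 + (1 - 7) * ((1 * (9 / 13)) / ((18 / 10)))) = 39 / 61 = 0.64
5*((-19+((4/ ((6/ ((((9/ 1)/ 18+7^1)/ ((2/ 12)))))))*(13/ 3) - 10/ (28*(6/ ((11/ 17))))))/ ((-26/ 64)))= -6338120/ 4641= -1365.68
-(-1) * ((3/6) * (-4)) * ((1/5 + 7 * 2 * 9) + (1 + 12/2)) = -1332/5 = -266.40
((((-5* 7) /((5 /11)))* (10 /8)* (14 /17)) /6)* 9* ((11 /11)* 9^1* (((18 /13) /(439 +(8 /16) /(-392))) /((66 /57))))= -14780556 /5070845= -2.91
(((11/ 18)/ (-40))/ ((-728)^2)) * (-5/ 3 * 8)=11/ 28619136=0.00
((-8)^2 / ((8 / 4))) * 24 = 768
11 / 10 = 1.10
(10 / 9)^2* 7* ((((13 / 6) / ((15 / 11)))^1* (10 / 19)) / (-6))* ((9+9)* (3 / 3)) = -100100 / 4617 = -21.68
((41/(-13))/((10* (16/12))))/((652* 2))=-123/678080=-0.00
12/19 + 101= 1931/19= 101.63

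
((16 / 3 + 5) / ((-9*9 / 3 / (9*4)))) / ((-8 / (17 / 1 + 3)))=310 / 9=34.44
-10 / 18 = -5 / 9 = -0.56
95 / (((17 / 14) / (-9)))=-704.12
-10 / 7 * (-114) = 1140 / 7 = 162.86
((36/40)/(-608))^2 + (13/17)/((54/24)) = 1922265193/5655859200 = 0.34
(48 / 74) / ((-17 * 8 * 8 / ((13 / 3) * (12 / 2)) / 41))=-1599 / 2516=-0.64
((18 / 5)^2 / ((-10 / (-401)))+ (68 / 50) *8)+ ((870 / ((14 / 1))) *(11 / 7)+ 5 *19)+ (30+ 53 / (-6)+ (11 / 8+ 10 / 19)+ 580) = 3704347643 / 2793000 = 1326.30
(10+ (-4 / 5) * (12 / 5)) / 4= 101 / 50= 2.02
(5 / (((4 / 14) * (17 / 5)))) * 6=30.88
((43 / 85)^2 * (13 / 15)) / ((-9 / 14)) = -336518 / 975375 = -0.35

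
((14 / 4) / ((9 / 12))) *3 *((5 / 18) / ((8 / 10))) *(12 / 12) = 175 / 36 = 4.86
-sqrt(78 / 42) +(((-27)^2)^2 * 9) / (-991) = -4827.77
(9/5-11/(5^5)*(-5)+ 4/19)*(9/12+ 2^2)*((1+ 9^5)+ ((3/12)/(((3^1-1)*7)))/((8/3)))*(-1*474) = -37749824629731/140000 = -269641604.50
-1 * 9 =-9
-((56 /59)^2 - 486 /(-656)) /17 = -1874491 /19410056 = -0.10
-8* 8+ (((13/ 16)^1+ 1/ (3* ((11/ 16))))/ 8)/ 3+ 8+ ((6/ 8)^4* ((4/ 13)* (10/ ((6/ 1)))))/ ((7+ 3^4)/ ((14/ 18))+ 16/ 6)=-11206753511/ 200318976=-55.94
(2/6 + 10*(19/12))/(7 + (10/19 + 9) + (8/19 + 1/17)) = 31331/32958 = 0.95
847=847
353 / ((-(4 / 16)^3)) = -22592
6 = 6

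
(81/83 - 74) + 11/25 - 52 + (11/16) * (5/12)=-49520179/398400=-124.30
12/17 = 0.71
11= 11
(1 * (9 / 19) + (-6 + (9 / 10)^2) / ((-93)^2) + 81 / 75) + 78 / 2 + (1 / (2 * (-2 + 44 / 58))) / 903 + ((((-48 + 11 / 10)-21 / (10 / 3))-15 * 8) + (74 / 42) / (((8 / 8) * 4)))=-560522795189 / 4239739800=-132.21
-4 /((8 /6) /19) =-57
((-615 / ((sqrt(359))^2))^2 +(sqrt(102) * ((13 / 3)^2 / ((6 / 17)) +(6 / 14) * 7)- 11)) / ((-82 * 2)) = 519733 / 10568242- 3035 * sqrt(102) / 8856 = -3.41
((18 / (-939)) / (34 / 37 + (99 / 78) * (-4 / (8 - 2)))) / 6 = -481 / 10955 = -0.04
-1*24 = -24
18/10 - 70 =-341/5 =-68.20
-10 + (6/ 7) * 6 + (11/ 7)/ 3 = -13/ 3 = -4.33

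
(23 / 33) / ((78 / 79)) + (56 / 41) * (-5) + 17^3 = 517842319 / 105534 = 4906.88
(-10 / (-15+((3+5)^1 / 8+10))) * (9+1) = 25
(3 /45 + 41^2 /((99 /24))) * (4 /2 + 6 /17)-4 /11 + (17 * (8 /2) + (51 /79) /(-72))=363998485 /354552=1026.64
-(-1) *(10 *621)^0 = 1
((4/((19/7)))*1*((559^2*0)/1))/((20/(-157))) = 0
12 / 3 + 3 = 7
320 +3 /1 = 323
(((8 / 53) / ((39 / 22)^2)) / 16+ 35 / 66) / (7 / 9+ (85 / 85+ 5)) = 945809 / 12020294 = 0.08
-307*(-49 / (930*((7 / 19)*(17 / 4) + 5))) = 571634 / 232035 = 2.46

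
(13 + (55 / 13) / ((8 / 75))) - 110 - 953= -105075 / 104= -1010.34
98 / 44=49 / 22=2.23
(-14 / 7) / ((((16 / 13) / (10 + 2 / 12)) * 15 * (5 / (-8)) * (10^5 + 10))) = 793 / 45004500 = 0.00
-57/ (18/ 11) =-209/ 6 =-34.83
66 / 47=1.40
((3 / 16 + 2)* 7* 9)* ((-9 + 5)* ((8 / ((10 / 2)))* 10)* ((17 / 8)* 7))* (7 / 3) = -612255 / 2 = -306127.50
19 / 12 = 1.58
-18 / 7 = -2.57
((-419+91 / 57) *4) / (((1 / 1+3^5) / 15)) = -118960 / 1159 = -102.64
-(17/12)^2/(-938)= 289/135072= 0.00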